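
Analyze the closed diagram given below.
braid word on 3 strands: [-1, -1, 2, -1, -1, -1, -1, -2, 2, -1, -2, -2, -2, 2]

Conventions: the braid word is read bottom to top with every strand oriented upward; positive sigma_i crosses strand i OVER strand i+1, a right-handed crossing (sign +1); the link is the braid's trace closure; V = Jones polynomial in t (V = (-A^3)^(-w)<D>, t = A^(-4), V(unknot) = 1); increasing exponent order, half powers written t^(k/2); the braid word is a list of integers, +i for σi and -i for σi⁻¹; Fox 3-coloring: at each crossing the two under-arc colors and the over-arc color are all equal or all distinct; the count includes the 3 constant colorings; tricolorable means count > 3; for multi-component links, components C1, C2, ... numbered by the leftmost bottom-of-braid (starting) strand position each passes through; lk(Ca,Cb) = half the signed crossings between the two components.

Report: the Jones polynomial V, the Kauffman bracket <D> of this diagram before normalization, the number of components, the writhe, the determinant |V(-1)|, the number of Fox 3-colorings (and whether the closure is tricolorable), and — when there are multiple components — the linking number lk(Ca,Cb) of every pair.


V = -t^-12 + 2t^-11 - 3t^-10 + 4t^-9 - 5t^-8 + 4t^-7 - 3t^-6 + 3t^-5 - t^-4 + t^-3
<D> = A^-12 - A^-8 + 3A^-4 - 3 + 4A^4 - 5A^8 + 4A^12 - 3A^16 + 2A^20 - A^24 (w = -8)
1 component over 14 crossings, w = -8
9 Fox colorings among 3^14, |V(-1)| = 27: tricolorable
why: w = -8 shifts under R1 moves; the (-A^3)^(8) factor cancels that in V


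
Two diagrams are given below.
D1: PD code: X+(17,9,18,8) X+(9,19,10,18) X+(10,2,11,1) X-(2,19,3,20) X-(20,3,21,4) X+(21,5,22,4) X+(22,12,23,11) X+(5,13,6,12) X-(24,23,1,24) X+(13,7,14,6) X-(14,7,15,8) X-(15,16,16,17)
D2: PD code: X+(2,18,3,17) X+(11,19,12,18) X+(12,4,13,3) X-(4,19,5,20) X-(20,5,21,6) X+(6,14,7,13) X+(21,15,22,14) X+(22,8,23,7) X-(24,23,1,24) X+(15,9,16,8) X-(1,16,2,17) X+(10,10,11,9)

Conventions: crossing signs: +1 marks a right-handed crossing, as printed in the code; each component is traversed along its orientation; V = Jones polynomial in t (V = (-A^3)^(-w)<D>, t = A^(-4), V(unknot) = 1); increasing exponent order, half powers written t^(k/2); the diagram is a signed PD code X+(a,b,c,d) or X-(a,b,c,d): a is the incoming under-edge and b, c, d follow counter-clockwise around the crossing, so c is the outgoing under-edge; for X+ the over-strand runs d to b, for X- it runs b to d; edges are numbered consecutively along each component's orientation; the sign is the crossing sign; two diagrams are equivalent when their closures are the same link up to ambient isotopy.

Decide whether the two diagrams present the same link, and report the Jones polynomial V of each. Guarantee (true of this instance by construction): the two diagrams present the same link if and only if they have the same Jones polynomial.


equivalent: yes
D1 (bracket -A^-18 + A^-14 - A^-10 + 2A^-6 - A^-2 + A^2; 12 crossings at w = +2): V = t - t^2 + 2t^3 - t^4 + t^5 - t^6
D2 (bracket -A^-12 + A^-8 - A^-4 + 2 - A^4 + A^8; 12 crossings at w = +4): V = t - t^2 + 2t^3 - t^4 + t^5 - t^6
key observation: Reidemeister moves carry D1 (12 crossings) to D2 (12)


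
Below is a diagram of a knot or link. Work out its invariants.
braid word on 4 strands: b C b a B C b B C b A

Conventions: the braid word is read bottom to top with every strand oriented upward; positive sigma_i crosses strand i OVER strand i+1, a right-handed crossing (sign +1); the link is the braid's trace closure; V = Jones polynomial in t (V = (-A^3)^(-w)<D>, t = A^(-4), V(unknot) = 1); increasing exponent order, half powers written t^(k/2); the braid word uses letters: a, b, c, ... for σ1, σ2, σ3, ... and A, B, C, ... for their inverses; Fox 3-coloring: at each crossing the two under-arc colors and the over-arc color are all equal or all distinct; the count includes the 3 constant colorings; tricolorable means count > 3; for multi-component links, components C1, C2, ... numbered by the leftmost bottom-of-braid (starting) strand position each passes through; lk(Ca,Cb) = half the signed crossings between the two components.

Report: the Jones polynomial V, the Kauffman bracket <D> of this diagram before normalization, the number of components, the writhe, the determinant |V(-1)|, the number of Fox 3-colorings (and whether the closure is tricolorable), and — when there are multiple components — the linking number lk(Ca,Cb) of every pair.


Jones polynomial: V(t) = t^-2 + 2 + t^2
<D> = -A^-11 - 2A^-3 - A^5; writhe -1
components 3, writhe -1 (11 crossings)
linking number lk(C1,C2) = -1
lk(C1,C3): 0
lk(C2,C3) = +1
3-colorings: 3 of 3^11, det 4 — not tricolorable
note: the span of V is 4, within the link bound 11 + 3 - 1


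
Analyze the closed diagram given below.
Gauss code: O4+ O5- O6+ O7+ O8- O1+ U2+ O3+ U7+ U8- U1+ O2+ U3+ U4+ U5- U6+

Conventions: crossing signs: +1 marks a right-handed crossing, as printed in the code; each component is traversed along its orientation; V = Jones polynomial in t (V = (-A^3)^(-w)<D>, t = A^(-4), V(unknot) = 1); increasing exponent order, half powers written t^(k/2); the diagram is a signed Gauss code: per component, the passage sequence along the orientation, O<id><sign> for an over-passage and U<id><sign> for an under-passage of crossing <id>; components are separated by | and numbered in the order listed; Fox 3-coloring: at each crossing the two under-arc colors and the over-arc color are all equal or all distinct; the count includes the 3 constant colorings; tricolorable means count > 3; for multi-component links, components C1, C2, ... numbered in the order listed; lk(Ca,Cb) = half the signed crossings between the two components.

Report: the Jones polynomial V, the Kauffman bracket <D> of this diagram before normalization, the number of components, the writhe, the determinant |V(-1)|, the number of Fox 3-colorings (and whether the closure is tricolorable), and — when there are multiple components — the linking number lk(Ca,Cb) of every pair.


V(t) = t + t^3 - t^4
bracket: -A^-4 + 1 + A^8, w = +4
1 component, writhe +4, over 8 crossings
det 3, colorings 9 of 3^8 — tricolorable
observation: det 3 = |V(-1)|; divisible by 3, so tricolorable


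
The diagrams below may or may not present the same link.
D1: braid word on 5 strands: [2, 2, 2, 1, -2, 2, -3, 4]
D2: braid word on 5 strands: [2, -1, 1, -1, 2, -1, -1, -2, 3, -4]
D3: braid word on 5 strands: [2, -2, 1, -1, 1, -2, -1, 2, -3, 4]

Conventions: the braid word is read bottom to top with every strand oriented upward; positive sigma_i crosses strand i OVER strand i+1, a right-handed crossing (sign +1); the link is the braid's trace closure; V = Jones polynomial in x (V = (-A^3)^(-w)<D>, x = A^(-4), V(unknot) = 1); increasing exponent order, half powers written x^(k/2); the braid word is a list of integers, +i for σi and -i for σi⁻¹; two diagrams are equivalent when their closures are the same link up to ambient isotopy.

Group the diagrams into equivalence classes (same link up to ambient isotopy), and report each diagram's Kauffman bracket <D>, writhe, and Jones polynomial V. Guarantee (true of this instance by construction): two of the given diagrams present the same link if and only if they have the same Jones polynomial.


equivalence classes: {D1} | {D2} | {D3}
D1 (bracket -A^-4 + 1 + A^8; 8 crossings at w = +4): V = x + x^3 - x^4
V(D2) = -x^-4 + x^-3 + x^-1  [10 crossings, <D> = A^-2 + A^6 - A^10, w = -2]
V(D3) = 1  (w 0, c 10, <D> = 1)
observation: 3 values of V(x) split the 3 diagrams


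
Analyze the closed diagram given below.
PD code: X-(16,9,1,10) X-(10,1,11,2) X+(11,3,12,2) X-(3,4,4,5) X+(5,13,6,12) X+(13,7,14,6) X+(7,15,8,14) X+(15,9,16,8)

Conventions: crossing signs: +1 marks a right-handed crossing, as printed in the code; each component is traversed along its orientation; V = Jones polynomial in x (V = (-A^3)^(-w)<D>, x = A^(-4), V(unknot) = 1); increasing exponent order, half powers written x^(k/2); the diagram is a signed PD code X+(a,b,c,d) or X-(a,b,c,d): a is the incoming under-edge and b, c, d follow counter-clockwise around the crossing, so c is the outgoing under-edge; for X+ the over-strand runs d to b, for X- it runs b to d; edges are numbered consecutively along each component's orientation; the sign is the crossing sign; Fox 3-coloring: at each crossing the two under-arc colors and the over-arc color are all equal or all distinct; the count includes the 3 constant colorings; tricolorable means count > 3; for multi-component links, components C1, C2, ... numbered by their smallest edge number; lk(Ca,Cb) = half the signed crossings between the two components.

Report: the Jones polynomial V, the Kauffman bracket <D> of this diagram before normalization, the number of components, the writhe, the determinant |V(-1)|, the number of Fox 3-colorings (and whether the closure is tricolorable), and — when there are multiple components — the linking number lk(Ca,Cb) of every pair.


V(x) = x + x^3 - x^4
bracket: -A^-10 + A^-6 + A^2, w = +2
1 component, writhe +2, over 8 crossings
det 3, colorings 9 of 3^8 — tricolorable
observation: w = +2 shifts under R1 moves; the (-A^3)^(-2) factor cancels that in V


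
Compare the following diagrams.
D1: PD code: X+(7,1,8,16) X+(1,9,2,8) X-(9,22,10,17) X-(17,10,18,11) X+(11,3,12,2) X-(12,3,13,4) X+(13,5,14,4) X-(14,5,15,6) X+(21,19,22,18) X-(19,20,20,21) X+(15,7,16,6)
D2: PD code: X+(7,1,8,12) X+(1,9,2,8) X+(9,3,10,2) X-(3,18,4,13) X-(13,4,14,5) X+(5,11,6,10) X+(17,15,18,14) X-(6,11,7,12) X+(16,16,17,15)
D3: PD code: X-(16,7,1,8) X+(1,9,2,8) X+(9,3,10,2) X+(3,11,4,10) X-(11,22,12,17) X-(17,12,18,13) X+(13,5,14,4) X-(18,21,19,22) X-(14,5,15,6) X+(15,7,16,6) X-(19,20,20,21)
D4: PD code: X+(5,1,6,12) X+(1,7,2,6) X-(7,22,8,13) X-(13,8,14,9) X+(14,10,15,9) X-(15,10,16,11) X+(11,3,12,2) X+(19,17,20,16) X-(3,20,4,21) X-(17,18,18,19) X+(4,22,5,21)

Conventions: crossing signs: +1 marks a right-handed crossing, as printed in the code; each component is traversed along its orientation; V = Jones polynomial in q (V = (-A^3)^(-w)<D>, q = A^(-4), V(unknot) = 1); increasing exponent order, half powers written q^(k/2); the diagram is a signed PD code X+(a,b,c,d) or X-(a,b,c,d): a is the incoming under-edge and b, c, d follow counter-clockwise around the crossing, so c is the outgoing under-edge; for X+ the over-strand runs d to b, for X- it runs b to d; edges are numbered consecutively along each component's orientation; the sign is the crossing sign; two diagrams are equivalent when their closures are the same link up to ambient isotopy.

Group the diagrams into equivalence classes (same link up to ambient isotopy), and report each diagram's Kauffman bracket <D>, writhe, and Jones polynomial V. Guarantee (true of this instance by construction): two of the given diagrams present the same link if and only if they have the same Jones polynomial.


classes: {D1, D2, D3, D4}
V(D1) = -q^(-3/2) - 2q^(1/2) + q^(3/2) - q^(5/2) + q^(7/2)  [11 crossings, <D> = -A^-11 + A^-7 - A^-3 + 2A + A^9, w = +1]
V(D2) = -q^(-3/2) - 2q^(1/2) + q^(3/2) - q^(5/2) + q^(7/2)  (w +3, c 9, <D> = -A^-5 + A^-1 - A^3 + 2A^7 + A^15)
V(D3) = -q^(-3/2) - 2q^(1/2) + q^(3/2) - q^(5/2) + q^(7/2)  (w -1, c 11, <D> = -A^-17 + A^-13 - A^-9 + 2A^-5 + A^3)
V(D4) = -q^(-3/2) - 2q^(1/2) + q^(3/2) - q^(5/2) + q^(7/2)  (w +1, c 11, <D> = -A^-11 + A^-7 - A^-3 + 2A + A^9)
note: one V(q) for all 4 diagrams — one class (guaranteed)


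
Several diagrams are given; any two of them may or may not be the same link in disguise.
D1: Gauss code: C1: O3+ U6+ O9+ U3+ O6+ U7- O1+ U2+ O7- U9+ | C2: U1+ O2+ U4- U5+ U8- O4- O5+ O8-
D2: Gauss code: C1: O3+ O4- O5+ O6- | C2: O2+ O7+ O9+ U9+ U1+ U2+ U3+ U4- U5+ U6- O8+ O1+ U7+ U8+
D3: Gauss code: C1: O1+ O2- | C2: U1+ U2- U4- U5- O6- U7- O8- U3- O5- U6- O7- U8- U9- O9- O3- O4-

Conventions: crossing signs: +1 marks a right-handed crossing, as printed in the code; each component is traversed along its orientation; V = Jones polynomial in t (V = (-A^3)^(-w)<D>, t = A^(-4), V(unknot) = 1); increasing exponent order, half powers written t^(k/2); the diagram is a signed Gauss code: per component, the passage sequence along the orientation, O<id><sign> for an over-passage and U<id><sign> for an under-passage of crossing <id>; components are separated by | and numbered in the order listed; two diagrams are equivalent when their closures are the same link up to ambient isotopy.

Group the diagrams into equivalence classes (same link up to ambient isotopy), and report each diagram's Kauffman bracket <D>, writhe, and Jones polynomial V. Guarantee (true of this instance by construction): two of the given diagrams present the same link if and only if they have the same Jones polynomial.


classes: {D1} | {D2} | {D3}
V(D1) = -t^(3/2) - 2t^(7/2) + t^(9/2) - t^(11/2) + t^(13/2)  [9 crossings, <D> = -A^-17 + A^-13 - A^-9 + 2A^-5 + A^3, w = +3]
V(D2) = -t^(1/2) - t^(3/2) - t^(5/2) + t^(9/2)  (w +5, c 9, <D> = -A^-3 + A^5 + A^9 + A^13)
V(D3) = t^(-15/2) - t^(-7/2) - t^(-5/2) - t^(-3/2)  (w -7, c 9, <D> = A^-15 + A^-11 + A^-7 - A^9)
insight: comparing 3 Jones polynomials yields 3 groups


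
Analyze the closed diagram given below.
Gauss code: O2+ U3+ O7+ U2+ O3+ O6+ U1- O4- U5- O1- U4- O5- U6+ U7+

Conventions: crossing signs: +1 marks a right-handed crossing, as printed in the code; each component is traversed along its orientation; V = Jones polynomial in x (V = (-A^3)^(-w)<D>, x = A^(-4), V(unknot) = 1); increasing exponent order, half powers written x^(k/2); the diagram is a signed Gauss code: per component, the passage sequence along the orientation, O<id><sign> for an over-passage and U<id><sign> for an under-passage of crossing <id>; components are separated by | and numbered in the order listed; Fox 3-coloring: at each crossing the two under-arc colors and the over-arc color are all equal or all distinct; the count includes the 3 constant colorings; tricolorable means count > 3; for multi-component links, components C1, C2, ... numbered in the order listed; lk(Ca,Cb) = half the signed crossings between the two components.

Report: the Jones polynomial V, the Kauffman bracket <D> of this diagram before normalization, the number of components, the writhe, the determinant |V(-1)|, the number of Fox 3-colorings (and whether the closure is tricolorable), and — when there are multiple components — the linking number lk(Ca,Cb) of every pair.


V(x) = -x^-3 + x^-2 - x^-1 + 3 - x + x^2 - x^3
bracket: A^-9 - A^-5 + A^-1 - 3A^3 + A^7 - A^11 + A^15, w = +1
1 component, writhe +1, over 7 crossings
det 9, colorings 27 of 3^7 — tricolorable
observation: V is palindromic (span 6, det 9): x -> 1/x fixes it; necessary, not sufficient, for amphichirality


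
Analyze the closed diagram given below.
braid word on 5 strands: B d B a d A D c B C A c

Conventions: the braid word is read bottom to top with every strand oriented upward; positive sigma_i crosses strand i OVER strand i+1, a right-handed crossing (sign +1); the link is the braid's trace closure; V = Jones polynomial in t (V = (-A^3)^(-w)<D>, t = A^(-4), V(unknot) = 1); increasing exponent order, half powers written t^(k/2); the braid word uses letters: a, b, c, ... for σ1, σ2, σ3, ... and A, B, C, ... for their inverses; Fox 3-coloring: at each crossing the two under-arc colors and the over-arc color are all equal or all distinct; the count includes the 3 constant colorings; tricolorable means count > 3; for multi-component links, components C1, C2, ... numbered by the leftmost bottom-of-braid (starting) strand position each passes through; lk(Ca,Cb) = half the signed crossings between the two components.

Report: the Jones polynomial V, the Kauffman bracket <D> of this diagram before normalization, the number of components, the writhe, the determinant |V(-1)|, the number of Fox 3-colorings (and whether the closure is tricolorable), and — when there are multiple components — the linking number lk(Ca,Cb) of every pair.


V = -t^-4 + t^-3 + t^-1
<D> = A^-2 + A^6 - A^10 (w = -2)
1 component over 12 crossings, w = -2
9 Fox colorings among 3^12, |V(-1)| = 3: tricolorable
why: det 3 = |V(-1)|; divisible by 3, so tricolorable


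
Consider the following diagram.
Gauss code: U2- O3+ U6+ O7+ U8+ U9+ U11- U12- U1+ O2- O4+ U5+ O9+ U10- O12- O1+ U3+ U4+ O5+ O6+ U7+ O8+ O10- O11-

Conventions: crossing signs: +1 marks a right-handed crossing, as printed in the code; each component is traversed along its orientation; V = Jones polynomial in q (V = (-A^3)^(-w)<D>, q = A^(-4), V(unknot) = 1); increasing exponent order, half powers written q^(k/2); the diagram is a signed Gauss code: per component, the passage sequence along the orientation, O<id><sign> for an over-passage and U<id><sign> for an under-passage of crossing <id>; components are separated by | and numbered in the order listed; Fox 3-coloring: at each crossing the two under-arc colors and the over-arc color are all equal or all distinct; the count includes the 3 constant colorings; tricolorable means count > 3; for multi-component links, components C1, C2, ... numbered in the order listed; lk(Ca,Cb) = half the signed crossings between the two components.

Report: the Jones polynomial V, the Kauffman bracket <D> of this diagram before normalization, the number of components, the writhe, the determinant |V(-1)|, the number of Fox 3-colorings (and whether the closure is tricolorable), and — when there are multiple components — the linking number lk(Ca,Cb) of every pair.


V = 2q - 2q^2 + 3q^3 - 3q^4 + 2q^5 - 2q^6 + q^7
<D> = A^-16 - 2A^-12 + 2A^-8 - 3A^-4 + 3 - 2A^4 + 2A^8 (w = +4)
1 component over 12 crossings, w = +4
9 Fox colorings among 3^12, |V(-1)| = 15: tricolorable
why: w = +4 (over 12 crossings) is diagram-only; (-A^3)^(-4) removes it from V


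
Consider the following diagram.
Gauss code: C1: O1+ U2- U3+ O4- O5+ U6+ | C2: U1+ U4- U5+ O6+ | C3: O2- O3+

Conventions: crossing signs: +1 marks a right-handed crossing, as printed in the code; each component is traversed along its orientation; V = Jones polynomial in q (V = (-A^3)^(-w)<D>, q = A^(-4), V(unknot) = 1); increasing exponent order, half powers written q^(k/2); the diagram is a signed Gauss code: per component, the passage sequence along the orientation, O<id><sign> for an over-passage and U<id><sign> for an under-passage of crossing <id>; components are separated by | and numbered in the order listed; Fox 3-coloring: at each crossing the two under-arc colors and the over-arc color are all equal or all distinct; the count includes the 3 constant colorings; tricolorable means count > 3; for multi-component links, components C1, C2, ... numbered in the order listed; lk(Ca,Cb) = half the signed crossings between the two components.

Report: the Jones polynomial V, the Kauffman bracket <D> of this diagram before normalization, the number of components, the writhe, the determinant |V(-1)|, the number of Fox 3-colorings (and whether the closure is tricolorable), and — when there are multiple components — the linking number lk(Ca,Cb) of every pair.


V(q) = 1 + q + q^2 + q^3
bracket: A^-6 + A^-2 + A^2 + A^6, w = +2
3 components, writhe +2, over 6 crossings
lk(C1,C2) = +1
linking number lk(C1,C3) = 0
lk(C2,C3): 0
det 0, colorings 9 of 3^7 — tricolorable
observation: summing lk over 3 pairs gives +1


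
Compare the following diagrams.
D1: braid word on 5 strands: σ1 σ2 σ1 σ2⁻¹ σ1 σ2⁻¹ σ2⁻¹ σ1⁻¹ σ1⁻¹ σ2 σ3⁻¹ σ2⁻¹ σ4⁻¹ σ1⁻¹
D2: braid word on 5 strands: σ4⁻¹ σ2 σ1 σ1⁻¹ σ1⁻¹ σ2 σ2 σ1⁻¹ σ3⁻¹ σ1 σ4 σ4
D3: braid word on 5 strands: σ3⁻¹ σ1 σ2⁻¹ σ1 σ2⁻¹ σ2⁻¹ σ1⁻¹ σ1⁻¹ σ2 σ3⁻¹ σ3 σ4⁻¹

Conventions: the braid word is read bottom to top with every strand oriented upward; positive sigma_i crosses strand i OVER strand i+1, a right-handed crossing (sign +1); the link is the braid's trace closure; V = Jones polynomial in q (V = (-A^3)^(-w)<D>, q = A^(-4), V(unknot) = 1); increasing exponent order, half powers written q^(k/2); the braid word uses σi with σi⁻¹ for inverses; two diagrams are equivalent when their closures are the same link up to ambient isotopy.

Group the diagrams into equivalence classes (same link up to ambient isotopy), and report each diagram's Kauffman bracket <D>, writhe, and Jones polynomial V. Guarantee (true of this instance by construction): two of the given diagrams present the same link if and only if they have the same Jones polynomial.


classes: {D1, D3} | {D2}
V(D1) = q^-5 - 2q^-4 + 2q^-3 - 2q^-2 + 2q^-1 - 1 + q  [14 crossings, <D> = A^-16 - A^-12 + 2A^-8 - 2A^-4 + 2 - 2A^4 + A^8, w = -4]
V(D2) = q + q^3 - q^4  [12 crossings, <D> = -A^-10 + A^-6 + A^2, w = +2]
D3 (bracket A^-16 - A^-12 + 2A^-8 - 2A^-4 + 2 - 2A^4 + A^8; 12 crossings at w = -4): V = q^-5 - 2q^-4 + 2q^-3 - 2q^-2 + 2q^-1 - 1 + q
note: comparing 3 Jones polynomials yields 2 groups


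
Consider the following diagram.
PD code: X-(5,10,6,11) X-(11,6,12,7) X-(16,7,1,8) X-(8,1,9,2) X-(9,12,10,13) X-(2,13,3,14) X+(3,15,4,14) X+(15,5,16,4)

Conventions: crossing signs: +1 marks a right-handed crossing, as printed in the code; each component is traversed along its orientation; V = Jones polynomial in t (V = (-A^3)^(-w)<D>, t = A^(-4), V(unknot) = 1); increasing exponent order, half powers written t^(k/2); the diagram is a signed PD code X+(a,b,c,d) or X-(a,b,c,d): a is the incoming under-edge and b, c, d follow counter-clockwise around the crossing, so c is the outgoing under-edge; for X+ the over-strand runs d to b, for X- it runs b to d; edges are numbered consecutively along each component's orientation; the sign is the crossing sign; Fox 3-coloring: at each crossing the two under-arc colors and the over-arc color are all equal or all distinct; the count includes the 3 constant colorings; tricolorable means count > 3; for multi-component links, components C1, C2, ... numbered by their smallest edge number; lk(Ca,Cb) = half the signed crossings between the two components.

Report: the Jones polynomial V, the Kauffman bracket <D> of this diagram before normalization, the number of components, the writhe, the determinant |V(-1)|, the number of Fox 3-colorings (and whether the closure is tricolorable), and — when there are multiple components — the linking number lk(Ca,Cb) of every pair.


Jones polynomial: V(t) = -t^-6 + t^-5 - t^-4 + 2t^-3 - t^-2 + t^-1
<D> = A^-8 - A^-4 + 2 - A^4 + A^8 - A^12; writhe -4
components 1, writhe -4 (8 crossings)
3-colorings: 3 of 3^8, det 7 — not tricolorable
note: V spans 5 powers of t: at least 5 crossings in any diagram


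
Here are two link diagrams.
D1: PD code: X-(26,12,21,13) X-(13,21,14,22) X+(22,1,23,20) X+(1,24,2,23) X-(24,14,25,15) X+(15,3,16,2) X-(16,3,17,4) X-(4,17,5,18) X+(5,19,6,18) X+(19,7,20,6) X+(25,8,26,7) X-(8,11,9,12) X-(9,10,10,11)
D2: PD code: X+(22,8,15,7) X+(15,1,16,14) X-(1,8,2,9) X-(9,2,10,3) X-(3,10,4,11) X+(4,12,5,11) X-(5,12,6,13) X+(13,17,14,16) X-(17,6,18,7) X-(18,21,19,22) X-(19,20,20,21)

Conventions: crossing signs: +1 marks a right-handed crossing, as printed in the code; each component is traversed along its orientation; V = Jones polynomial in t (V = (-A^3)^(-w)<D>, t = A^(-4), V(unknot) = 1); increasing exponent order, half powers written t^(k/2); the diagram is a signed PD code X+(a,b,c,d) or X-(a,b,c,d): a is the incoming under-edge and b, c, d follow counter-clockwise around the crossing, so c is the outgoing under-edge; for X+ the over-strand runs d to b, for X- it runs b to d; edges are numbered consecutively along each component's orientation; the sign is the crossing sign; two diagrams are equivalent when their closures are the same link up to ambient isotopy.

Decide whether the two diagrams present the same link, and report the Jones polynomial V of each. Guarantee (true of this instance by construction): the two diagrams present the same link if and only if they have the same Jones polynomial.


equivalent: no
D1 (bracket -A^-17 + 2A^-13 - A^-9 + 2A^-5 - A^-1 + A^3; 13 crossings at w = -1): V = -t^(-3/2) + t^(-1/2) - 2t^(1/2) + t^(3/2) - 2t^(5/2) + t^(7/2)
V(D2) = t^(-7/2) - t^(-5/2) + t^(-3/2) - 2t^(-1/2) - t^(3/2)  (w -3, c 11, <D> = A^-15 + 2A^-7 - A^-3 + A - A^5)
key observation: 2 values of V(t) split the 2 diagrams


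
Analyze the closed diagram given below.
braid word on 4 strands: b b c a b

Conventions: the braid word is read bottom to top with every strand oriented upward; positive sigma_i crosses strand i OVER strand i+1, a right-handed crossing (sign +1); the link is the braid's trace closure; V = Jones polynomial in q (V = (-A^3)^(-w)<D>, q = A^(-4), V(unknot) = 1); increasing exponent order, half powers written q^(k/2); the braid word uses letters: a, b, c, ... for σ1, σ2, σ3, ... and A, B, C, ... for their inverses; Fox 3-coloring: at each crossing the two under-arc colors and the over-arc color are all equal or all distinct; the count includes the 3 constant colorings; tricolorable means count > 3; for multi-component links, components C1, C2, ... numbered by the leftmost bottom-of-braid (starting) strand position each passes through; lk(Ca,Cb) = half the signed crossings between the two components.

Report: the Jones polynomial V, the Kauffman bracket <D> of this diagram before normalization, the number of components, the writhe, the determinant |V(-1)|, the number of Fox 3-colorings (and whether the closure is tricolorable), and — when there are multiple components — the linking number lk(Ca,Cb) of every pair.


V = q + q^3 - q^4
<D> = A^-1 - A^3 - A^11 (w = +5)
1 component over 5 crossings, w = +5
9 Fox colorings among 3^5, |V(-1)| = 3: tricolorable
why: |V(-1)| = 3: so tricolorable, since 3 divides 3


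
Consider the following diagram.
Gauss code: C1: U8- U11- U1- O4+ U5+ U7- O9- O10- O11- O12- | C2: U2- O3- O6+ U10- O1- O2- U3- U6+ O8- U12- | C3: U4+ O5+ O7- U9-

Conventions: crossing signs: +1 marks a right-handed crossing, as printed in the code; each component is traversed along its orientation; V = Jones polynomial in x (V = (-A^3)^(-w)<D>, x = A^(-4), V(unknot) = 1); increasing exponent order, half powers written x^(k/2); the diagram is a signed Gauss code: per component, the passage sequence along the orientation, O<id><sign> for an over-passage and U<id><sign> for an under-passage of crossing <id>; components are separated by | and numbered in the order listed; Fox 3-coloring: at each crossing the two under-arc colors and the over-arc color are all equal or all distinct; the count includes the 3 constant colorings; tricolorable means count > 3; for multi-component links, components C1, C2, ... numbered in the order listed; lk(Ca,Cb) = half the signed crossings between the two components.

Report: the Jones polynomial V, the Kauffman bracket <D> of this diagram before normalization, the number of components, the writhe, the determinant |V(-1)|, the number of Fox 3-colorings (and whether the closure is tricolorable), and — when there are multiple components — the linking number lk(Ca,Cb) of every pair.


Jones polynomial: V(x) = x^-6 + x^-3 + x^-2 + x^-1
<D> = A^-14 + A^-10 + A^-6 + A^6; writhe -6
components 3, writhe -6 (12 crossings)
linking number lk(C1,C2) = -2
lk(C1,C3): 0
lk(C2,C3) = 0
3-colorings: 9 of 3^12, det 0 — tricolorable
note: |V(-1)| = 0: so tricolorable, since 3 divides 0


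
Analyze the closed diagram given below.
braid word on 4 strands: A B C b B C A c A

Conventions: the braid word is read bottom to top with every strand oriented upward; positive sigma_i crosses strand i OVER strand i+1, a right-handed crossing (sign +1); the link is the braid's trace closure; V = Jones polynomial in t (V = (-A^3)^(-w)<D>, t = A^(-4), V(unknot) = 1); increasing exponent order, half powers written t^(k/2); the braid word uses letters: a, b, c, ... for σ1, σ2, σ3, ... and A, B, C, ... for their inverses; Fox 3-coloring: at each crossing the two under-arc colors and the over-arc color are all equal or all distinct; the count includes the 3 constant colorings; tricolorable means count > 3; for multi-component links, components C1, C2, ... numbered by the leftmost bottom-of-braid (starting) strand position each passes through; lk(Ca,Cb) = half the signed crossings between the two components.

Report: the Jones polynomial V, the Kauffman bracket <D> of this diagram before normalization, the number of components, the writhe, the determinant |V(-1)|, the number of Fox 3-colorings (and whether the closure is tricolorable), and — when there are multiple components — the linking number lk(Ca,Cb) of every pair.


Jones polynomial: V(t) = -t^-4 + t^-3 + t^-1
<D> = -A^-11 - A^-3 + A; writhe -5
components 1, writhe -5 (9 crossings)
3-colorings: 9 of 3^9, det 3 — tricolorable
note: det 3 = |V(-1)|; divisible by 3, so tricolorable


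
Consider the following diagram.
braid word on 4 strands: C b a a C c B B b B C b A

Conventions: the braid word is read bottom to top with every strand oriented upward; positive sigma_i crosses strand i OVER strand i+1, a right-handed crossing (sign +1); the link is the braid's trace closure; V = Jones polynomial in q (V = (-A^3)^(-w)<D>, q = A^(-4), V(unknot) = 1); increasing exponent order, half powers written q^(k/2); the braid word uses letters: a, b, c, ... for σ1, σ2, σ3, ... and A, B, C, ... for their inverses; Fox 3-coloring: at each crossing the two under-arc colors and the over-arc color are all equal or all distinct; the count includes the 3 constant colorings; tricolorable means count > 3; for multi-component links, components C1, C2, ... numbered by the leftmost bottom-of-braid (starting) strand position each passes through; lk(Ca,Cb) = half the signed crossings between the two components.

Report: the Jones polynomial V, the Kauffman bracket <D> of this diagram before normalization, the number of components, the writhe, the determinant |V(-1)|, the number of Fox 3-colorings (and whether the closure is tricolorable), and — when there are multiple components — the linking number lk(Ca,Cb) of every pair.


V(q) = q^-4 - q^-3 + q^-2 - 2q^-1 + 2 - q + q^2
bracket: -A^-11 + A^-7 - 2A^-3 + 2A - A^5 + A^9 - A^13, w = -1
1 component, writhe -1, over 13 crossings
det 9, colorings 9 of 3^13 — tricolorable
observation: inverse pairs cancel, leaving σ3⁻¹ σ2 σ1 σ1 σ2⁻¹ σ2⁻¹ σ3⁻¹ σ2 σ1⁻¹


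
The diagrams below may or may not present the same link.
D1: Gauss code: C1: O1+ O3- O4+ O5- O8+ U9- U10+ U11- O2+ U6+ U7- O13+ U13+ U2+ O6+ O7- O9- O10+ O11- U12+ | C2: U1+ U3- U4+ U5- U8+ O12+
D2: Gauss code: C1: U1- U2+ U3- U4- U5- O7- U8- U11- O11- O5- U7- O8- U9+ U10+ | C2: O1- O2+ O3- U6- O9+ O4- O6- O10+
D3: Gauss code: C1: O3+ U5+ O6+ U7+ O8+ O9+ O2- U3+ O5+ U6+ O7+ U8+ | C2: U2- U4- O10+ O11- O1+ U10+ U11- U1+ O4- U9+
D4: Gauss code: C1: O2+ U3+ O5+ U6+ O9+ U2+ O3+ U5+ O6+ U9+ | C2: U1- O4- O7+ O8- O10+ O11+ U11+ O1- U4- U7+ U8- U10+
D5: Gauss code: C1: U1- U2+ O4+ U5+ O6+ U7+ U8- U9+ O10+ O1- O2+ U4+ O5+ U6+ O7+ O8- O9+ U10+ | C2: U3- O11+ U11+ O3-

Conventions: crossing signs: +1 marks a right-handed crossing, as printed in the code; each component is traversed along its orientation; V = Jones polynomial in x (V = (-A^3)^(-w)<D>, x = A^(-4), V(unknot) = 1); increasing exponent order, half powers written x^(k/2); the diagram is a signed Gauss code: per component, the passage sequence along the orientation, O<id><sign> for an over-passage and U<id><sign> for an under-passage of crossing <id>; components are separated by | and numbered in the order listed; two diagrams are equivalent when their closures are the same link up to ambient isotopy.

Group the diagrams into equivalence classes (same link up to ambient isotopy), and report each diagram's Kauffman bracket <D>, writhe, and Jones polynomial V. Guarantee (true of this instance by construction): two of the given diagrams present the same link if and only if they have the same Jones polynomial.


classes: {D1} | {D2} | {D3, D4, D5}
V(D1) = -x^(1/2) - x^(5/2)  [13 crossings, <D> = A^-1 + A^7, w = +3]
V(D2) = x^(-9/2) - x^(-5/2) - x^(-3/2) - x^(-1/2)  [11 crossings, <D> = A^-13 + A^-9 + A^-5 - A^3, w = -5]
V(D3) = -x^(3/2) - x^(5/2) - x^(7/2) + x^(15/2)  (w +5, c 11, <D> = -A^-15 + A + A^5 + A^9)
V(D4) = -x^(3/2) - x^(5/2) - x^(7/2) + x^(15/2)  (w +5, c 11, <D> = -A^-15 + A + A^5 + A^9)
V(D5) = -x^(3/2) - x^(5/2) - x^(7/2) + x^(15/2)  (w +5, c 11, <D> = -A^-15 + A + A^5 + A^9)
note: comparing 5 Jones polynomials yields 3 groups


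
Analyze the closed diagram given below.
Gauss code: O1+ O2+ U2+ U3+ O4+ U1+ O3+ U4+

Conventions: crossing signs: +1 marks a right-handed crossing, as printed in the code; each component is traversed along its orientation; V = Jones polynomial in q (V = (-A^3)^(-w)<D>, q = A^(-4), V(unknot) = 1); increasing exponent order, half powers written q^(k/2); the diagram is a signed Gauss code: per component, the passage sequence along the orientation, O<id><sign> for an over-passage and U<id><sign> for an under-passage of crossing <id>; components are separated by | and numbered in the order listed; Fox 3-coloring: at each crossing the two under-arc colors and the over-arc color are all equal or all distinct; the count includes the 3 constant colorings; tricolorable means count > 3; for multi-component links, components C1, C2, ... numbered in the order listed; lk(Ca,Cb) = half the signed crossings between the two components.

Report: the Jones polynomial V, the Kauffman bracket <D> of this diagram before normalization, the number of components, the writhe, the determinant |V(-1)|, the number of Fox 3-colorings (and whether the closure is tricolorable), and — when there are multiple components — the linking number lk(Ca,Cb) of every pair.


V = q + q^3 - q^4
<D> = -A^-4 + 1 + A^8 (w = +4)
1 component over 4 crossings, w = +4
9 Fox colorings among 3^4, |V(-1)| = 3: tricolorable
why: w = +4 (over 4 crossings) is diagram-only; (-A^3)^(-4) removes it from V


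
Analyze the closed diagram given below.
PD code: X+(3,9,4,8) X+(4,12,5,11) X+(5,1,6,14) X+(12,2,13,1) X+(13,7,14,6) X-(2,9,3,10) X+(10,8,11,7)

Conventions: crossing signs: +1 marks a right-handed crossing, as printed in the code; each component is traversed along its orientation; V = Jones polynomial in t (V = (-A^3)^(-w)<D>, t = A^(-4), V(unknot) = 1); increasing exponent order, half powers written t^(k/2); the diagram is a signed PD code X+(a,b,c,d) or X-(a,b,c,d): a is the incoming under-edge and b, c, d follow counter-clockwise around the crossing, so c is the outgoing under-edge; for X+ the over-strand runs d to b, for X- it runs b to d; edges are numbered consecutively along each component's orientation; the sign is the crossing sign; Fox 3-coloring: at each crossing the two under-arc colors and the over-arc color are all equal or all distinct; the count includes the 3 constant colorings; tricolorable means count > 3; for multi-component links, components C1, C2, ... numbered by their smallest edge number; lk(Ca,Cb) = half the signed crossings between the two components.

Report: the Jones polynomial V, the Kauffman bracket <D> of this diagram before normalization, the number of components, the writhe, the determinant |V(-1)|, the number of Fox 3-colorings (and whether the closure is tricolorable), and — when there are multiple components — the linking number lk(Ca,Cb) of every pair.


V(t) = t + t^3 - t^4
bracket: A^-1 - A^3 - A^11, w = +5
1 component, writhe +5, over 7 crossings
det 3, colorings 9 of 3^7 — tricolorable
observation: det 3 = |V(-1)|; divisible by 3, so tricolorable


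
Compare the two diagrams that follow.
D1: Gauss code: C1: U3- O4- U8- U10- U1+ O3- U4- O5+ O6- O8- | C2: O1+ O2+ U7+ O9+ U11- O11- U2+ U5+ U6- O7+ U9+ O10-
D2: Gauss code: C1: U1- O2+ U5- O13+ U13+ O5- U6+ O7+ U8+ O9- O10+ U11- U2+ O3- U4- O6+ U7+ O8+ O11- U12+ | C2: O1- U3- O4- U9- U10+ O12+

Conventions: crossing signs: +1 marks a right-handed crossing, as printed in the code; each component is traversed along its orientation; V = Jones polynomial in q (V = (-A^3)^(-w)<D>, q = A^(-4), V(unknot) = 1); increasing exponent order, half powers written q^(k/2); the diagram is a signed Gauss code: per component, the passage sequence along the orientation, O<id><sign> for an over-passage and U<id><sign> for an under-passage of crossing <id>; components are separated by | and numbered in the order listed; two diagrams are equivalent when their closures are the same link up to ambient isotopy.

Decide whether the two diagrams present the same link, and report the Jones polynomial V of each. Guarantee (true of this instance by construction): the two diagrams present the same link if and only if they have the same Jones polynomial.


equivalent: no
V(D1) = q^(-7/2) - 2q^(-1/2) - 2q^(1/2) + q^(7/2)  (w -1, c 11, <D> = -A^-17 + 2A^-5 + 2A^-1 - A^11)
V(D2) = -q^(-3/2) - 2q^(1/2) + q^(3/2) - q^(5/2) + q^(7/2)  [13 crossings, <D> = -A^-11 + A^-7 - A^-3 + 2A + A^9, w = +1]
key observation: comparing 2 Jones polynomials yields 2 groups


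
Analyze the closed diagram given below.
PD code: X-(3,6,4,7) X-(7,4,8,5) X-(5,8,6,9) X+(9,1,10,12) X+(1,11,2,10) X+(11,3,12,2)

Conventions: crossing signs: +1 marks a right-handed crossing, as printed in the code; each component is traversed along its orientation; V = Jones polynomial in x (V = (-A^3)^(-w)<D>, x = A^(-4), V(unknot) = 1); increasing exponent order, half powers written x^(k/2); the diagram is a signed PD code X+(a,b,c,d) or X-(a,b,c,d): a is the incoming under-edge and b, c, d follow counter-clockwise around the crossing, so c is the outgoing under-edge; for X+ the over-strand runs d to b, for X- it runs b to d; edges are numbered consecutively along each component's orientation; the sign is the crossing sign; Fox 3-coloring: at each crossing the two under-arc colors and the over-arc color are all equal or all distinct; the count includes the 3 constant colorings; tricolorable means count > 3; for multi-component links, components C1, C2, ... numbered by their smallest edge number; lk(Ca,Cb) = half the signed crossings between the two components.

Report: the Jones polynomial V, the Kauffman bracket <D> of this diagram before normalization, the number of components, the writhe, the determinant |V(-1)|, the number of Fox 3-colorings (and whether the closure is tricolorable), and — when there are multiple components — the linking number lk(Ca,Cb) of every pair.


V = -x^-3 + x^-2 - x^-1 + 3 - x + x^2 - x^3
<D> = -A^-12 + A^-8 - A^-4 + 3 - A^4 + A^8 - A^12 (w = 0)
1 component over 6 crossings, w = 0
27 Fox colorings among 3^6, |V(-1)| = 9: tricolorable
why: w = 0 (over 6 crossings) is diagram-only; (-A^3)^(0) removes it from V


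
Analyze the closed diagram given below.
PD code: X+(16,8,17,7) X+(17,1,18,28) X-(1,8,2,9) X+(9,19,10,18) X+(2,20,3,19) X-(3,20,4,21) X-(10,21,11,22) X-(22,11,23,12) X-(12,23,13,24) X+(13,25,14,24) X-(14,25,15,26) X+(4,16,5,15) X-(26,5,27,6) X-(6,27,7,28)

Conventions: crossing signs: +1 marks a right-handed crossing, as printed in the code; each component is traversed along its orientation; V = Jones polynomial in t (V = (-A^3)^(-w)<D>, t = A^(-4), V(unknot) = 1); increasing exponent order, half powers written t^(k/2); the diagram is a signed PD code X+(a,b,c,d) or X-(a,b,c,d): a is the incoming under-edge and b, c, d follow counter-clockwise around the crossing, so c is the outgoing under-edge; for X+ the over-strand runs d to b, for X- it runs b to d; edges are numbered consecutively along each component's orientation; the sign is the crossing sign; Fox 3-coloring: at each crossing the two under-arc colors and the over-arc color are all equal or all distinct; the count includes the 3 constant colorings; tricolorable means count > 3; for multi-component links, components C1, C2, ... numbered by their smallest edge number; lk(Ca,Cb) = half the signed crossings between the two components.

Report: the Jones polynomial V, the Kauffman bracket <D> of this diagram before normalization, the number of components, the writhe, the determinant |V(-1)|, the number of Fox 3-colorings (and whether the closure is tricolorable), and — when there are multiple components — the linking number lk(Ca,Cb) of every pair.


V = t^-5 - 2t^-4 + 2t^-3 - 2t^-2 + 2t^-1 - 1 + t
<D> = A^-10 - A^-6 + 2A^-2 - 2A^2 + 2A^6 - 2A^10 + A^14 (w = -2)
1 component over 14 crossings, w = -2
3 Fox colorings among 3^14, |V(-1)| = 11: not tricolorable
why: |V(-1)| = 11: so not tricolorable, since 3 does not divide 11
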